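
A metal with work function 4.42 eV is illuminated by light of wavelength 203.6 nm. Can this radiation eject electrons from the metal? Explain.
Yes

For photoemission, the photon energy must exceed the work function.

Photon energy: E = hc/λ = 6.0896 eV
Work function: φ = 4.42 eV

Since E_photon (6.0896 eV) > φ (4.42 eV), photoemission WILL occur.
The threshold wavelength is λ₀ = hc/φ = 280.5 nm.
Since 203.6 nm < 280.5 nm, the light has sufficient energy.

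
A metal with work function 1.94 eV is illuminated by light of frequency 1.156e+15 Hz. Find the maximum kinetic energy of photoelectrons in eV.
2.8408 eV

Using Einstein's photoelectric equation: KE_max = hf - φ

First, calculate the photon energy:
E_photon = hf = (6.626×10⁻³⁴ J·s)(1.156e+15 Hz)
E_photon = 4.7808 eV

Then, the maximum kinetic energy:
KE_max = E_photon - φ = 4.7808 eV - 1.94 eV = 2.8408 eV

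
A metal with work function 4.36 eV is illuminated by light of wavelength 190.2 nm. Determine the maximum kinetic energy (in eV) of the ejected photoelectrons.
2.1586 eV

Using Einstein's photoelectric equation: KE_max = hf - φ = hc/λ - φ

First, calculate the photon energy:
E_photon = hc/λ = (6.626×10⁻³⁴ J·s)(3×10⁸ m/s) / (190.2×10⁻⁹ m)
E_photon = 6.5186 eV

Then, the maximum kinetic energy:
KE_max = E_photon - φ = 6.5186 eV - 4.36 eV = 2.1586 eV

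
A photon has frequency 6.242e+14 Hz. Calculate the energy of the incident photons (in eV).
2.5815 eV

Using E = hf:

E = hf = (6.626×10⁻³⁴ J·s)(6.242e+14 Hz)
E = 2.5815 eV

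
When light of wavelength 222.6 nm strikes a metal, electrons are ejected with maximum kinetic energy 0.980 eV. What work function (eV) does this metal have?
4.59 eV

From Einstein's photoelectric equation: KE_max = hf - φ = hc/λ - φ

Rearranging for φ:
φ = hc/λ - KE_max

Calculate photon energy:
E_photon = hc/λ = 5.5698 eV

Therefore:
φ = 5.5698 - 0.980 = 4.59 eV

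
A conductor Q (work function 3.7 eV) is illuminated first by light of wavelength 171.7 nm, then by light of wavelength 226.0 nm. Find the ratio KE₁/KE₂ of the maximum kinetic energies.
1.9714

Using Einstein's equation: KE_max = hc/λ - φ

For λ₁ = 171.7 nm:
E₁ = hc/λ₁ = 7.2210 eV
KE₁ = E₁ - φ = 7.2210 - 3.7 = 3.5210 eV

For λ₂ = 226.0 nm:
E₂ = hc/λ₂ = 5.4860 eV
KE₂ = E₂ - φ = 5.4860 - 3.7 = 1.7860 eV

Ratio: KE₁/KE₂ = 3.5210/1.7860 = 1.9714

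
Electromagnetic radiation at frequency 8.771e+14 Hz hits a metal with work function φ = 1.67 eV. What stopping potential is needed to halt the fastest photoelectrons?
1.9574 V

The stopping potential V_s satisfies: eV_s = KE_max

First, find KE_max using Einstein's equation:
E_photon = hf = (6.626×10⁻³⁴ J·s)(8.771e+14 Hz) = 3.6274 eV
KE_max = E_photon - φ = 3.6274 - 1.67 = 1.9574 eV

Since eV_s = KE_max:
V_s = KE_max/e = 1.9574 V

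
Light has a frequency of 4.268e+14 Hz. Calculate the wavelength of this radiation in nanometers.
702.42 nm

Using the wave equation: c = fλ

Solving for wavelength:
λ = c/f = (3×10⁸ m/s) / (4.268e+14 Hz)
λ = 702.42 nm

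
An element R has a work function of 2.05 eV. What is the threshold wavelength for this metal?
604.80 nm

The threshold wavelength is when the photon energy equals the work function:
hc/λ₀ = φ

Solving for λ₀:
λ₀ = hc/φ = (6.626×10⁻³⁴ J·s)(3×10⁸ m/s) / (2.05 eV × 1.602×10⁻¹⁹ J/eV)
λ₀ = 604.80 nm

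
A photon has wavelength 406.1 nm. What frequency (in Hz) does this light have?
7.3822e+14 Hz

Using the wave equation: c = fλ

Solving for frequency:
f = c/λ = (3×10⁸ m/s) / (406.1×10⁻⁹ m)
f = 7.3822e+14 Hz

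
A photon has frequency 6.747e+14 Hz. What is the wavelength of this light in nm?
444.33 nm

Using the wave equation: c = fλ

Solving for wavelength:
λ = c/f = (3×10⁸ m/s) / (6.747e+14 Hz)
λ = 444.33 nm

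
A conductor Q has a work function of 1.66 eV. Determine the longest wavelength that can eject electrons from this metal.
746.89 nm

The threshold wavelength is when the photon energy equals the work function:
hc/λ₀ = φ

Solving for λ₀:
λ₀ = hc/φ = (6.626×10⁻³⁴ J·s)(3×10⁸ m/s) / (1.66 eV × 1.602×10⁻¹⁹ J/eV)
λ₀ = 746.89 nm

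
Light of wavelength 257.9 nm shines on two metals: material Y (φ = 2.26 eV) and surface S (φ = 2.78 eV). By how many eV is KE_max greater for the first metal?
0.5200 eV

Using KE_max = hc/λ - φ for each metal:

Photon energy: E = hc/λ = 4.8075 eV

For material Y (φ₁ = 2.26 eV):
KE₁ = E - φ₁ = 4.8075 - 2.26 = 2.5475 eV

For surface S (φ₂ = 2.78 eV):
KE₂ = E - φ₂ = 4.8075 - 2.78 = 2.0275 eV

Difference:
ΔKE = KE₁ - KE₂ = 2.5475 - 2.0275 = 0.5200 eV

Note: The difference equals the difference in work functions: 2.78 - 2.26 = 0.52 eV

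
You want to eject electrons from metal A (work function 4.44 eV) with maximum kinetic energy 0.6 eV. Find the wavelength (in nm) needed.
246.00 nm

From Einstein's equation: KE_max = hc/λ - φ

Rearranging for λ:
hc/λ = KE_max + φ
λ = hc/(KE_max + φ)

Required photon energy:
E_photon = KE_max + φ = 0.6 + 4.44 = 5.04 eV

Required wavelength:
λ = hc/E_photon = (6.626×10⁻³⁴)(3×10⁸) / (5.04 × 1.602×10⁻¹⁹)
λ = 246.00 nm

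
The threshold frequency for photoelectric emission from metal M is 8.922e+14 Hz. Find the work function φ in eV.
3.69 eV

At the threshold frequency, photon energy equals work function:
φ = hf₀

Calculating:
φ = (6.626×10⁻³⁴ J·s)(8.922e+14 Hz)
φ = 3.69 eV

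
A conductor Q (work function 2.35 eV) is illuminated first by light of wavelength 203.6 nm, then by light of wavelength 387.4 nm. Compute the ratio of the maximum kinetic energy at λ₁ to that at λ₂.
4.3974

Using Einstein's equation: KE_max = hc/λ - φ

For λ₁ = 203.6 nm:
E₁ = hc/λ₁ = 6.0896 eV
KE₁ = E₁ - φ = 6.0896 - 2.35 = 3.7396 eV

For λ₂ = 387.4 nm:
E₂ = hc/λ₂ = 3.2004 eV
KE₂ = E₂ - φ = 3.2004 - 2.35 = 0.8504 eV

Ratio: KE₁/KE₂ = 3.7396/0.8504 = 4.3974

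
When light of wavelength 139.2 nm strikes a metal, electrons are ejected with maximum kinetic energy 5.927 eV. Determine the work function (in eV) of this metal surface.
2.98 eV

From Einstein's photoelectric equation: KE_max = hf - φ = hc/λ - φ

Rearranging for φ:
φ = hc/λ - KE_max

Calculate photon energy:
E_photon = hc/λ = 8.9069 eV

Therefore:
φ = 8.9069 - 5.927 = 2.98 eV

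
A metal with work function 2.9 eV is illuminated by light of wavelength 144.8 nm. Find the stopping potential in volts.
5.6624 V

The stopping potential V_s satisfies: eV_s = KE_max

First, find KE_max using Einstein's equation:
E_photon = hc/λ = 8.5624 eV
KE_max = E_photon - φ = 8.5624 - 2.9 = 5.6624 eV

Since eV_s = KE_max:
V_s = KE_max/e = 5.6624 V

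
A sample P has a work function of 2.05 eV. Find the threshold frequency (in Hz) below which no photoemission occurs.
4.9569e+14 Hz

The threshold frequency is when the photon energy equals the work function:
hf₀ = φ

Solving for f₀:
f₀ = φ/h = (2.05 eV × 1.602×10⁻¹⁹ J/eV) / (6.626×10⁻³⁴ J·s)
f₀ = 4.9569e+14 Hz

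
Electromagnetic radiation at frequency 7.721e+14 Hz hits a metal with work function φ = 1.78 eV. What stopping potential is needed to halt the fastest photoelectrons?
1.4131 V

The stopping potential V_s satisfies: eV_s = KE_max

First, find KE_max using Einstein's equation:
E_photon = hf = (6.626×10⁻³⁴ J·s)(7.721e+14 Hz) = 3.1931 eV
KE_max = E_photon - φ = 3.1931 - 1.78 = 1.4131 eV

Since eV_s = KE_max:
V_s = KE_max/e = 1.4131 V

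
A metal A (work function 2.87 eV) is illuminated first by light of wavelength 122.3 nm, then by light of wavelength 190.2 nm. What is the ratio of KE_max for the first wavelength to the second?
1.9919

Using Einstein's equation: KE_max = hc/λ - φ

For λ₁ = 122.3 nm:
E₁ = hc/λ₁ = 10.1377 eV
KE₁ = E₁ - φ = 10.1377 - 2.87 = 7.2677 eV

For λ₂ = 190.2 nm:
E₂ = hc/λ₂ = 6.5186 eV
KE₂ = E₂ - φ = 6.5186 - 2.87 = 3.6486 eV

Ratio: KE₁/KE₂ = 7.2677/3.6486 = 1.9919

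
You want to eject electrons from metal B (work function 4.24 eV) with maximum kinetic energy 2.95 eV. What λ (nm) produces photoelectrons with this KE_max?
172.44 nm

From Einstein's equation: KE_max = hc/λ - φ

Rearranging for λ:
hc/λ = KE_max + φ
λ = hc/(KE_max + φ)

Required photon energy:
E_photon = KE_max + φ = 2.95 + 4.24 = 7.19 eV

Required wavelength:
λ = hc/E_photon = (6.626×10⁻³⁴)(3×10⁸) / (7.19 × 1.602×10⁻¹⁹)
λ = 172.44 nm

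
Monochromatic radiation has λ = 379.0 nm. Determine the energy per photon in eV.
3.2714 eV

Using E = hf = hc/λ:

E = hc/λ = (6.626×10⁻³⁴ J·s)(3×10⁸ m/s) / (379.0×10⁻⁹ m)
E = 3.2714 eV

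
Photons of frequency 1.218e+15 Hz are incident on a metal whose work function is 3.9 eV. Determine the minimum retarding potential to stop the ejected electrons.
1.1372 V

The stopping potential V_s satisfies: eV_s = KE_max

First, find KE_max using Einstein's equation:
E_photon = hf = (6.626×10⁻³⁴ J·s)(1.218e+15 Hz) = 5.0372 eV
KE_max = E_photon - φ = 5.0372 - 3.9 = 1.1372 eV

Since eV_s = KE_max:
V_s = KE_max/e = 1.1372 V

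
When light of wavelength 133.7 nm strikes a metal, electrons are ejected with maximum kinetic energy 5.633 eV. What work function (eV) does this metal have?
3.64 eV

From Einstein's photoelectric equation: KE_max = hf - φ = hc/λ - φ

Rearranging for φ:
φ = hc/λ - KE_max

Calculate photon energy:
E_photon = hc/λ = 9.2733 eV

Therefore:
φ = 9.2733 - 5.633 = 3.64 eV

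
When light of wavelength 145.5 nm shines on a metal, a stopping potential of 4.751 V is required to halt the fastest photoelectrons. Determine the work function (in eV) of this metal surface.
3.77 eV

The stopping potential gives the maximum kinetic energy: KE_max = eV_s = 4.751 eV

From Einstein's photoelectric equation: KE_max = hc/λ - φ
Rearranging: φ = hc/λ - KE_max

Calculate photon energy:
E_photon = hc/λ = (6.626×10⁻³⁴ J·s)(3×10⁸ m/s) / (145.5×10⁻⁹ m) = 8.5213 eV

Therefore:
φ = 8.5213 - 4.751 = 3.77 eV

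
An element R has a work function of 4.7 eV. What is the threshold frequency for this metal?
1.1365e+15 Hz

The threshold frequency is when the photon energy equals the work function:
hf₀ = φ

Solving for f₀:
f₀ = φ/h = (4.7 eV × 1.602×10⁻¹⁹ J/eV) / (6.626×10⁻³⁴ J·s)
f₀ = 1.1365e+15 Hz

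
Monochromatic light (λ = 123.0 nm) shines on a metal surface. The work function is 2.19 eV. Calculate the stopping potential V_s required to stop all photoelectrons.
7.8900 V

The stopping potential V_s satisfies: eV_s = KE_max

First, find KE_max using Einstein's equation:
E_photon = hc/λ = 10.0800 eV
KE_max = E_photon - φ = 10.0800 - 2.19 = 7.8900 eV

Since eV_s = KE_max:
V_s = KE_max/e = 7.8900 V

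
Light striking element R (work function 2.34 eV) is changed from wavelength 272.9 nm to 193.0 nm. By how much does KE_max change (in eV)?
1.8808 eV

Using Einstein's equation: KE_max = hc/λ - φ

For λ₁ = 272.9 nm:
KE₁ = hc/λ₁ - φ = 4.5432 - 2.34 = 2.2032 eV

For λ₂ = 193.0 nm:
KE₂ = hc/λ₂ - φ = 6.4241 - 2.34 = 4.0841 eV

Change in KE:
ΔKE = KE₂ - KE₁ = 4.0841 - 2.2032 = 1.8808 eV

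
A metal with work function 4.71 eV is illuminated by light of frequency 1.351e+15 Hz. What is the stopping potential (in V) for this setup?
0.8773 V

The stopping potential V_s satisfies: eV_s = KE_max

First, find KE_max using Einstein's equation:
E_photon = hf = (6.626×10⁻³⁴ J·s)(1.351e+15 Hz) = 5.5873 eV
KE_max = E_photon - φ = 5.5873 - 4.71 = 0.8773 eV

Since eV_s = KE_max:
V_s = KE_max/e = 0.8773 V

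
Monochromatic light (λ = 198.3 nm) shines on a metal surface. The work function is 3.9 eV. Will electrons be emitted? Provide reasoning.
Yes

For photoemission, the photon energy must exceed the work function.

Photon energy: E = hc/λ = 6.2524 eV
Work function: φ = 3.9 eV

Since E_photon (6.2524 eV) > φ (3.9 eV), photoemission WILL occur.
The threshold wavelength is λ₀ = hc/φ = 317.9 nm.
Since 198.3 nm < 317.9 nm, the light has sufficient energy.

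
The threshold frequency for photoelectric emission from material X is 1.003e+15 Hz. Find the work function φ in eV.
4.15 eV

At the threshold frequency, photon energy equals work function:
φ = hf₀

Calculating:
φ = (6.626×10⁻³⁴ J·s)(1.003e+15 Hz)
φ = 4.15 eV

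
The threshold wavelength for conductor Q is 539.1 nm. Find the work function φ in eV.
2.30 eV

At the threshold wavelength, photon energy equals work function:
φ = hc/λ₀

Calculating:
φ = (6.626×10⁻³⁴ J·s)(3×10⁸ m/s) / (539.1×10⁻⁹ m)
φ = 2.30 eV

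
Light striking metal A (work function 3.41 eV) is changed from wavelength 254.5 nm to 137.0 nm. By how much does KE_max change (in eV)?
4.1783 eV

Using Einstein's equation: KE_max = hc/λ - φ

For λ₁ = 254.5 nm:
KE₁ = hc/λ₁ - φ = 4.8717 - 3.41 = 1.4617 eV

For λ₂ = 137.0 nm:
KE₂ = hc/λ₂ - φ = 9.0499 - 3.41 = 5.6399 eV

Change in KE:
ΔKE = KE₂ - KE₁ = 5.6399 - 1.4617 = 4.1783 eV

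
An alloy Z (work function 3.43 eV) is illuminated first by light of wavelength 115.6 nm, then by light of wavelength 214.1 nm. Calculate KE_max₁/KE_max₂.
3.0900

Using Einstein's equation: KE_max = hc/λ - φ

For λ₁ = 115.6 nm:
E₁ = hc/λ₁ = 10.7253 eV
KE₁ = E₁ - φ = 10.7253 - 3.43 = 7.2953 eV

For λ₂ = 214.1 nm:
E₂ = hc/λ₂ = 5.7909 eV
KE₂ = E₂ - φ = 5.7909 - 3.43 = 2.3609 eV

Ratio: KE₁/KE₂ = 7.2953/2.3609 = 3.0900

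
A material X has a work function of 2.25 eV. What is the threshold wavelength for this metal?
551.04 nm

The threshold wavelength is when the photon energy equals the work function:
hc/λ₀ = φ

Solving for λ₀:
λ₀ = hc/φ = (6.626×10⁻³⁴ J·s)(3×10⁸ m/s) / (2.25 eV × 1.602×10⁻¹⁹ J/eV)
λ₀ = 551.04 nm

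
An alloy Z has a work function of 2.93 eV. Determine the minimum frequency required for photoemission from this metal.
7.0847e+14 Hz

The threshold frequency is when the photon energy equals the work function:
hf₀ = φ

Solving for f₀:
f₀ = φ/h = (2.93 eV × 1.602×10⁻¹⁹ J/eV) / (6.626×10⁻³⁴ J·s)
f₀ = 7.0847e+14 Hz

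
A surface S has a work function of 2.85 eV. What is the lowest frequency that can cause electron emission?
6.8913e+14 Hz

The threshold frequency is when the photon energy equals the work function:
hf₀ = φ

Solving for f₀:
f₀ = φ/h = (2.85 eV × 1.602×10⁻¹⁹ J/eV) / (6.626×10⁻³⁴ J·s)
f₀ = 6.8913e+14 Hz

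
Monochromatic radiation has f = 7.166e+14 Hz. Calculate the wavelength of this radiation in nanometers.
418.35 nm

Using the wave equation: c = fλ

Solving for wavelength:
λ = c/f = (3×10⁸ m/s) / (7.166e+14 Hz)
λ = 418.35 nm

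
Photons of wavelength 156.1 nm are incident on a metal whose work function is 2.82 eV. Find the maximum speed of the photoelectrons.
1.3424e+06 m/s

First, find the maximum kinetic energy:
E_photon = hc/λ = 7.9426 eV
KE_max = E_photon - φ = 7.9426 - 2.82 = 5.1226 eV

Convert to Joules: KE_max = 5.1226 × 1.602×10⁻¹⁹ J = 8.2073e-19 J

Then use KE = ½mv² to find velocity:
v = √(2·KE/m) = √(2 × 8.2073e-19 J / 9.109e-31 kg)
v = 1.3424e+06 m/s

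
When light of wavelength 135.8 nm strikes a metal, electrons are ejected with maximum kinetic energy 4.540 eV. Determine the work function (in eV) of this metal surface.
4.59 eV

From Einstein's photoelectric equation: KE_max = hf - φ = hc/λ - φ

Rearranging for φ:
φ = hc/λ - KE_max

Calculate photon energy:
E_photon = hc/λ = 9.1299 eV

Therefore:
φ = 9.1299 - 4.540 = 4.59 eV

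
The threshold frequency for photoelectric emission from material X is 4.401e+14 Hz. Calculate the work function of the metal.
1.82 eV

At the threshold frequency, photon energy equals work function:
φ = hf₀

Calculating:
φ = (6.626×10⁻³⁴ J·s)(4.401e+14 Hz)
φ = 1.82 eV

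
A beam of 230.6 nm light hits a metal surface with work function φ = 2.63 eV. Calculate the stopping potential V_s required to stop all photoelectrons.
2.7466 V

The stopping potential V_s satisfies: eV_s = KE_max

First, find KE_max using Einstein's equation:
E_photon = hc/λ = 5.3766 eV
KE_max = E_photon - φ = 5.3766 - 2.63 = 2.7466 eV

Since eV_s = KE_max:
V_s = KE_max/e = 2.7466 V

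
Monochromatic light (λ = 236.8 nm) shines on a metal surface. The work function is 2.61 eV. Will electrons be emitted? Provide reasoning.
Yes

For photoemission, the photon energy must exceed the work function.

Photon energy: E = hc/λ = 5.2358 eV
Work function: φ = 2.61 eV

Since E_photon (5.2358 eV) > φ (2.61 eV), photoemission WILL occur.
The threshold wavelength is λ₀ = hc/φ = 475.0 nm.
Since 236.8 nm < 475.0 nm, the light has sufficient energy.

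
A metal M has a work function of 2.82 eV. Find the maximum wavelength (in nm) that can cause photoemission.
439.66 nm

The threshold wavelength is when the photon energy equals the work function:
hc/λ₀ = φ

Solving for λ₀:
λ₀ = hc/φ = (6.626×10⁻³⁴ J·s)(3×10⁸ m/s) / (2.82 eV × 1.602×10⁻¹⁹ J/eV)
λ₀ = 439.66 nm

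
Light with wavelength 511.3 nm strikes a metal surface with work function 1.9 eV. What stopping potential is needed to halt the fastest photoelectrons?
0.5249 V

The stopping potential V_s satisfies: eV_s = KE_max

First, find KE_max using Einstein's equation:
E_photon = hc/λ = 2.4249 eV
KE_max = E_photon - φ = 2.4249 - 1.9 = 0.5249 eV

Since eV_s = KE_max:
V_s = KE_max/e = 0.5249 V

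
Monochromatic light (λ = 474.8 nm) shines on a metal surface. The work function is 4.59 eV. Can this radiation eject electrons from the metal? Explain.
No

For photoemission, the photon energy must exceed the work function.

Photon energy: E = hc/λ = 2.6113 eV
Work function: φ = 4.59 eV

Since E_photon (2.6113 eV) < φ (4.59 eV), photoemission will NOT occur.
The threshold wavelength is λ₀ = hc/φ = 270.1 nm.
Since 474.8 nm > 270.1 nm, the photons lack sufficient energy.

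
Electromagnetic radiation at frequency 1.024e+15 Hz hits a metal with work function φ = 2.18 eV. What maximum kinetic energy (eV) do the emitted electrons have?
2.0549 eV

Using Einstein's photoelectric equation: KE_max = hf - φ

First, calculate the photon energy:
E_photon = hf = (6.626×10⁻³⁴ J·s)(1.024e+15 Hz)
E_photon = 4.2349 eV

Then, the maximum kinetic energy:
KE_max = E_photon - φ = 4.2349 eV - 2.18 eV = 2.0549 eV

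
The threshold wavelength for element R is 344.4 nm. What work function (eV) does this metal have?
3.60 eV

At the threshold wavelength, photon energy equals work function:
φ = hc/λ₀

Calculating:
φ = (6.626×10⁻³⁴ J·s)(3×10⁸ m/s) / (344.4×10⁻⁹ m)
φ = 3.60 eV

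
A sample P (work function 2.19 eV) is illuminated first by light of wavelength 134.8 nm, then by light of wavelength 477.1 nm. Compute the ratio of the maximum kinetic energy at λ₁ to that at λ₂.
17.1460

Using Einstein's equation: KE_max = hc/λ - φ

For λ₁ = 134.8 nm:
E₁ = hc/λ₁ = 9.1976 eV
KE₁ = E₁ - φ = 9.1976 - 2.19 = 7.0076 eV

For λ₂ = 477.1 nm:
E₂ = hc/λ₂ = 2.5987 eV
KE₂ = E₂ - φ = 2.5987 - 2.19 = 0.4087 eV

Ratio: KE₁/KE₂ = 7.0076/0.4087 = 17.1460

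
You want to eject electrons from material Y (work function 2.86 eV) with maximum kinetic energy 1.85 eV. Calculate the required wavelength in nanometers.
263.24 nm

From Einstein's equation: KE_max = hc/λ - φ

Rearranging for λ:
hc/λ = KE_max + φ
λ = hc/(KE_max + φ)

Required photon energy:
E_photon = KE_max + φ = 1.85 + 2.86 = 4.71 eV

Required wavelength:
λ = hc/E_photon = (6.626×10⁻³⁴)(3×10⁸) / (4.71 × 1.602×10⁻¹⁹)
λ = 263.24 nm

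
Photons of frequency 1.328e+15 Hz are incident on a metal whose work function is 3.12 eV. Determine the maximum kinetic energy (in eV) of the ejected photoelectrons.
2.3722 eV

Using Einstein's photoelectric equation: KE_max = hf - φ

First, calculate the photon energy:
E_photon = hf = (6.626×10⁻³⁴ J·s)(1.328e+15 Hz)
E_photon = 5.4922 eV

Then, the maximum kinetic energy:
KE_max = E_photon - φ = 5.4922 eV - 3.12 eV = 2.3722 eV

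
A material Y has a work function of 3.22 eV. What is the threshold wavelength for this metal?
385.04 nm

The threshold wavelength is when the photon energy equals the work function:
hc/λ₀ = φ

Solving for λ₀:
λ₀ = hc/φ = (6.626×10⁻³⁴ J·s)(3×10⁸ m/s) / (3.22 eV × 1.602×10⁻¹⁹ J/eV)
λ₀ = 385.04 nm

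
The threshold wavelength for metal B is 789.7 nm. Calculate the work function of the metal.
1.57 eV

At the threshold wavelength, photon energy equals work function:
φ = hc/λ₀

Calculating:
φ = (6.626×10⁻³⁴ J·s)(3×10⁸ m/s) / (789.7×10⁻⁹ m)
φ = 1.57 eV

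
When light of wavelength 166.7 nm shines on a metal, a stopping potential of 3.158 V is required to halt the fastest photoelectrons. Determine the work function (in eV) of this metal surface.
4.28 eV

The stopping potential gives the maximum kinetic energy: KE_max = eV_s = 3.158 eV

From Einstein's photoelectric equation: KE_max = hc/λ - φ
Rearranging: φ = hc/λ - KE_max

Calculate photon energy:
E_photon = hc/λ = (6.626×10⁻³⁴ J·s)(3×10⁸ m/s) / (166.7×10⁻⁹ m) = 7.4376 eV

Therefore:
φ = 7.4376 - 3.158 = 4.28 eV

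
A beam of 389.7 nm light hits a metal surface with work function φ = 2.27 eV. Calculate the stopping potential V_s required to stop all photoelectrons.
0.9115 V

The stopping potential V_s satisfies: eV_s = KE_max

First, find KE_max using Einstein's equation:
E_photon = hc/λ = 3.1815 eV
KE_max = E_photon - φ = 3.1815 - 2.27 = 0.9115 eV

Since eV_s = KE_max:
V_s = KE_max/e = 0.9115 V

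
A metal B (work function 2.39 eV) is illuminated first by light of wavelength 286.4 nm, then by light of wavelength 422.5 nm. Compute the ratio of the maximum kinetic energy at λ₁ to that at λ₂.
3.5609

Using Einstein's equation: KE_max = hc/λ - φ

For λ₁ = 286.4 nm:
E₁ = hc/λ₁ = 4.3291 eV
KE₁ = E₁ - φ = 4.3291 - 2.39 = 1.9391 eV

For λ₂ = 422.5 nm:
E₂ = hc/λ₂ = 2.9345 eV
KE₂ = E₂ - φ = 2.9345 - 2.39 = 0.5445 eV

Ratio: KE₁/KE₂ = 1.9391/0.5445 = 3.5609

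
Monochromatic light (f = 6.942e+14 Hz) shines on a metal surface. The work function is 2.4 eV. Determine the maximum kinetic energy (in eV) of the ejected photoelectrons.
0.4710 eV

Using Einstein's photoelectric equation: KE_max = hf - φ

First, calculate the photon energy:
E_photon = hf = (6.626×10⁻³⁴ J·s)(6.942e+14 Hz)
E_photon = 2.8710 eV

Then, the maximum kinetic energy:
KE_max = E_photon - φ = 2.8710 eV - 2.4 eV = 0.4710 eV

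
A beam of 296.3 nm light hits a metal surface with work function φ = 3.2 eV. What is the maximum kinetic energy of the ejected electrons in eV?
0.9844 eV

Using Einstein's photoelectric equation: KE_max = hf - φ = hc/λ - φ

First, calculate the photon energy:
E_photon = hc/λ = (6.626×10⁻³⁴ J·s)(3×10⁸ m/s) / (296.3×10⁻⁹ m)
E_photon = 4.1844 eV

Then, the maximum kinetic energy:
KE_max = E_photon - φ = 4.1844 eV - 3.2 eV = 0.9844 eV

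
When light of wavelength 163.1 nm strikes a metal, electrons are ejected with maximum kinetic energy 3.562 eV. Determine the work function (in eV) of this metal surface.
4.04 eV

From Einstein's photoelectric equation: KE_max = hf - φ = hc/λ - φ

Rearranging for φ:
φ = hc/λ - KE_max

Calculate photon energy:
E_photon = hc/λ = 7.6017 eV

Therefore:
φ = 7.6017 - 3.562 = 4.04 eV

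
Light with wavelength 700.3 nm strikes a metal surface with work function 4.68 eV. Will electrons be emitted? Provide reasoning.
No

For photoemission, the photon energy must exceed the work function.

Photon energy: E = hc/λ = 1.7704 eV
Work function: φ = 4.68 eV

Since E_photon (1.7704 eV) < φ (4.68 eV), photoemission will NOT occur.
The threshold wavelength is λ₀ = hc/φ = 264.9 nm.
Since 700.3 nm > 264.9 nm, the photons lack sufficient energy.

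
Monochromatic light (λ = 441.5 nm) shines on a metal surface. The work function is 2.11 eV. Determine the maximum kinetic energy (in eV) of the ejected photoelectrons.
0.6982 eV

Using Einstein's photoelectric equation: KE_max = hf - φ = hc/λ - φ

First, calculate the photon energy:
E_photon = hc/λ = (6.626×10⁻³⁴ J·s)(3×10⁸ m/s) / (441.5×10⁻⁹ m)
E_photon = 2.8082 eV

Then, the maximum kinetic energy:
KE_max = E_photon - φ = 2.8082 eV - 2.11 eV = 0.6982 eV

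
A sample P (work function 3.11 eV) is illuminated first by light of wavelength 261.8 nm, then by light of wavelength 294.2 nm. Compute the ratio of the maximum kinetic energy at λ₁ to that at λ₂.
1.4723

Using Einstein's equation: KE_max = hc/λ - φ

For λ₁ = 261.8 nm:
E₁ = hc/λ₁ = 4.7358 eV
KE₁ = E₁ - φ = 4.7358 - 3.11 = 1.6258 eV

For λ₂ = 294.2 nm:
E₂ = hc/λ₂ = 4.2143 eV
KE₂ = E₂ - φ = 4.2143 - 3.11 = 1.1043 eV

Ratio: KE₁/KE₂ = 1.6258/1.1043 = 1.4723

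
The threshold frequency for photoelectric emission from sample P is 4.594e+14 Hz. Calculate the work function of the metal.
1.90 eV

At the threshold frequency, photon energy equals work function:
φ = hf₀

Calculating:
φ = (6.626×10⁻³⁴ J·s)(4.594e+14 Hz)
φ = 1.90 eV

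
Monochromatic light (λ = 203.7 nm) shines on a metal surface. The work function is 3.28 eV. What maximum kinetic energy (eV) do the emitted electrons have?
2.8066 eV

Using Einstein's photoelectric equation: KE_max = hf - φ = hc/λ - φ

First, calculate the photon energy:
E_photon = hc/λ = (6.626×10⁻³⁴ J·s)(3×10⁸ m/s) / (203.7×10⁻⁹ m)
E_photon = 6.0866 eV

Then, the maximum kinetic energy:
KE_max = E_photon - φ = 6.0866 eV - 3.28 eV = 2.8066 eV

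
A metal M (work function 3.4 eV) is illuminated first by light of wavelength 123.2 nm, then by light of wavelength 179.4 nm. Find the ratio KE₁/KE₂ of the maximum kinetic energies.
1.8979

Using Einstein's equation: KE_max = hc/λ - φ

For λ₁ = 123.2 nm:
E₁ = hc/λ₁ = 10.0637 eV
KE₁ = E₁ - φ = 10.0637 - 3.4 = 6.6637 eV

For λ₂ = 179.4 nm:
E₂ = hc/λ₂ = 6.9110 eV
KE₂ = E₂ - φ = 6.9110 - 3.4 = 3.5110 eV

Ratio: KE₁/KE₂ = 6.6637/3.5110 = 1.8979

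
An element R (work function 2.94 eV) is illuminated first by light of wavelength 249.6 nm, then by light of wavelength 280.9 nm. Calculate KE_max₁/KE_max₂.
1.3756

Using Einstein's equation: KE_max = hc/λ - φ

For λ₁ = 249.6 nm:
E₁ = hc/λ₁ = 4.9673 eV
KE₁ = E₁ - φ = 4.9673 - 2.94 = 2.0273 eV

For λ₂ = 280.9 nm:
E₂ = hc/λ₂ = 4.4138 eV
KE₂ = E₂ - φ = 4.4138 - 2.94 = 1.4738 eV

Ratio: KE₁/KE₂ = 2.0273/1.4738 = 1.3756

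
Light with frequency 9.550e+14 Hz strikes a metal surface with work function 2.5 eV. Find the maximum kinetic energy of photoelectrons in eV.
1.4496 eV

Using Einstein's photoelectric equation: KE_max = hf - φ

First, calculate the photon energy:
E_photon = hf = (6.626×10⁻³⁴ J·s)(9.550e+14 Hz)
E_photon = 3.9496 eV

Then, the maximum kinetic energy:
KE_max = E_photon - φ = 3.9496 eV - 2.5 eV = 1.4496 eV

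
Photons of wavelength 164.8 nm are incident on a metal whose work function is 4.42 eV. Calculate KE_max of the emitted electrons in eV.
3.1033 eV

Using Einstein's photoelectric equation: KE_max = hf - φ = hc/λ - φ

First, calculate the photon energy:
E_photon = hc/λ = (6.626×10⁻³⁴ J·s)(3×10⁸ m/s) / (164.8×10⁻⁹ m)
E_photon = 7.5233 eV

Then, the maximum kinetic energy:
KE_max = E_photon - φ = 7.5233 eV - 4.42 eV = 3.1033 eV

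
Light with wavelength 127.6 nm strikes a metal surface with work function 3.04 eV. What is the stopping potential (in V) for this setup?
6.6766 V

The stopping potential V_s satisfies: eV_s = KE_max

First, find KE_max using Einstein's equation:
E_photon = hc/λ = 9.7166 eV
KE_max = E_photon - φ = 9.7166 - 3.04 = 6.6766 eV

Since eV_s = KE_max:
V_s = KE_max/e = 6.6766 V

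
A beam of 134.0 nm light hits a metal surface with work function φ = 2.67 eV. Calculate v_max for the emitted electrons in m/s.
1.5217e+06 m/s

First, find the maximum kinetic energy:
E_photon = hc/λ = 9.2526 eV
KE_max = E_photon - φ = 9.2526 - 2.67 = 6.5826 eV

Convert to Joules: KE_max = 6.5826 × 1.602×10⁻¹⁹ J = 1.0546e-18 J

Then use KE = ½mv² to find velocity:
v = √(2·KE/m) = √(2 × 1.0546e-18 J / 9.109e-31 kg)
v = 1.5217e+06 m/s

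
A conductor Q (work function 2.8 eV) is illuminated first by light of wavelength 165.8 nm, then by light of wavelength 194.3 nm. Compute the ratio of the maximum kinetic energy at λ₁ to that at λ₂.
1.3063

Using Einstein's equation: KE_max = hc/λ - φ

For λ₁ = 165.8 nm:
E₁ = hc/λ₁ = 7.4779 eV
KE₁ = E₁ - φ = 7.4779 - 2.8 = 4.6779 eV

For λ₂ = 194.3 nm:
E₂ = hc/λ₂ = 6.3811 eV
KE₂ = E₂ - φ = 6.3811 - 2.8 = 3.5811 eV

Ratio: KE₁/KE₂ = 4.6779/3.5811 = 1.3063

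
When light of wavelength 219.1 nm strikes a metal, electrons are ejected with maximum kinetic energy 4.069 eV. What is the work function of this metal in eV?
1.59 eV

From Einstein's photoelectric equation: KE_max = hf - φ = hc/λ - φ

Rearranging for φ:
φ = hc/λ - KE_max

Calculate photon energy:
E_photon = hc/λ = 5.6588 eV

Therefore:
φ = 5.6588 - 4.069 = 1.59 eV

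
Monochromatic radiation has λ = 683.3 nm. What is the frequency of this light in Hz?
4.3874e+14 Hz

Using the wave equation: c = fλ

Solving for frequency:
f = c/λ = (3×10⁸ m/s) / (683.3×10⁻⁹ m)
f = 4.3874e+14 Hz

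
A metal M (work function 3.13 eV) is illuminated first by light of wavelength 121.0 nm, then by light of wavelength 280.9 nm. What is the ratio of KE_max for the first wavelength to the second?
5.5433

Using Einstein's equation: KE_max = hc/λ - φ

For λ₁ = 121.0 nm:
E₁ = hc/λ₁ = 10.2466 eV
KE₁ = E₁ - φ = 10.2466 - 3.13 = 7.1166 eV

For λ₂ = 280.9 nm:
E₂ = hc/λ₂ = 4.4138 eV
KE₂ = E₂ - φ = 4.4138 - 3.13 = 1.2838 eV

Ratio: KE₁/KE₂ = 7.1166/1.2838 = 5.5433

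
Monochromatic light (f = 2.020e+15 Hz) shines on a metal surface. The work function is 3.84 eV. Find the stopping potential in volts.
4.5140 V

The stopping potential V_s satisfies: eV_s = KE_max

First, find KE_max using Einstein's equation:
E_photon = hf = (6.626×10⁻³⁴ J·s)(2.020e+15 Hz) = 8.3540 eV
KE_max = E_photon - φ = 8.3540 - 3.84 = 4.5140 eV

Since eV_s = KE_max:
V_s = KE_max/e = 4.5140 V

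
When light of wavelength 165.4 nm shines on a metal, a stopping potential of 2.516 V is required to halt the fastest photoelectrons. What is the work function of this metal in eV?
4.98 eV

The stopping potential gives the maximum kinetic energy: KE_max = eV_s = 2.516 eV

From Einstein's photoelectric equation: KE_max = hc/λ - φ
Rearranging: φ = hc/λ - KE_max

Calculate photon energy:
E_photon = hc/λ = (6.626×10⁻³⁴ J·s)(3×10⁸ m/s) / (165.4×10⁻⁹ m) = 7.4960 eV

Therefore:
φ = 7.4960 - 2.516 = 4.98 eV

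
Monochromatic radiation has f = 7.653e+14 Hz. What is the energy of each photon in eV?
3.1650 eV

Using E = hf:

E = hf = (6.626×10⁻³⁴ J·s)(7.653e+14 Hz)
E = 3.1650 eV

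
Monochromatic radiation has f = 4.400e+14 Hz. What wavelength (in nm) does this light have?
681.35 nm

Using the wave equation: c = fλ

Solving for wavelength:
λ = c/f = (3×10⁸ m/s) / (4.400e+14 Hz)
λ = 681.35 nm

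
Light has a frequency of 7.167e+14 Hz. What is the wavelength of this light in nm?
418.30 nm

Using the wave equation: c = fλ

Solving for wavelength:
λ = c/f = (3×10⁸ m/s) / (7.167e+14 Hz)
λ = 418.30 nm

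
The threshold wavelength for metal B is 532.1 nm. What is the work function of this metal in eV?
2.33 eV

At the threshold wavelength, photon energy equals work function:
φ = hc/λ₀

Calculating:
φ = (6.626×10⁻³⁴ J·s)(3×10⁸ m/s) / (532.1×10⁻⁹ m)
φ = 2.33 eV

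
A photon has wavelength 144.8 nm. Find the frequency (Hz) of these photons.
2.0704e+15 Hz

Using the wave equation: c = fλ

Solving for frequency:
f = c/λ = (3×10⁸ m/s) / (144.8×10⁻⁹ m)
f = 2.0704e+15 Hz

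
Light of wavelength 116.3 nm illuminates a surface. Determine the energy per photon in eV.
10.6607 eV

Using E = hf = hc/λ:

E = hc/λ = (6.626×10⁻³⁴ J·s)(3×10⁸ m/s) / (116.3×10⁻⁹ m)
E = 10.6607 eV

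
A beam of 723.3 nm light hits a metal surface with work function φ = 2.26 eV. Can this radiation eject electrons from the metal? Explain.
No

For photoemission, the photon energy must exceed the work function.

Photon energy: E = hc/λ = 1.7141 eV
Work function: φ = 2.26 eV

Since E_photon (1.7141 eV) < φ (2.26 eV), photoemission will NOT occur.
The threshold wavelength is λ₀ = hc/φ = 548.6 nm.
Since 723.3 nm > 548.6 nm, the photons lack sufficient energy.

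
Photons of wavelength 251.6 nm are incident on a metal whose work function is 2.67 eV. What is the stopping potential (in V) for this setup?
2.2578 V

The stopping potential V_s satisfies: eV_s = KE_max

First, find KE_max using Einstein's equation:
E_photon = hc/λ = 4.9278 eV
KE_max = E_photon - φ = 4.9278 - 2.67 = 2.2578 eV

Since eV_s = KE_max:
V_s = KE_max/e = 2.2578 V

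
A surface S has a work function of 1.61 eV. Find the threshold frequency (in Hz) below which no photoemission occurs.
3.8930e+14 Hz

The threshold frequency is when the photon energy equals the work function:
hf₀ = φ

Solving for f₀:
f₀ = φ/h = (1.61 eV × 1.602×10⁻¹⁹ J/eV) / (6.626×10⁻³⁴ J·s)
f₀ = 3.8930e+14 Hz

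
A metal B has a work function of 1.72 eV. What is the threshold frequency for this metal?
4.1589e+14 Hz

The threshold frequency is when the photon energy equals the work function:
hf₀ = φ

Solving for f₀:
f₀ = φ/h = (1.72 eV × 1.602×10⁻¹⁹ J/eV) / (6.626×10⁻³⁴ J·s)
f₀ = 4.1589e+14 Hz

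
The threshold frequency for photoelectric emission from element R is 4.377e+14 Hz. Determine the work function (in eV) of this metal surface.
1.81 eV

At the threshold frequency, photon energy equals work function:
φ = hf₀

Calculating:
φ = (6.626×10⁻³⁴ J·s)(4.377e+14 Hz)
φ = 1.81 eV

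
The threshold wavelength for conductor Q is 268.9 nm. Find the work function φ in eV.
4.61 eV

At the threshold wavelength, photon energy equals work function:
φ = hc/λ₀

Calculating:
φ = (6.626×10⁻³⁴ J·s)(3×10⁸ m/s) / (268.9×10⁻⁹ m)
φ = 4.61 eV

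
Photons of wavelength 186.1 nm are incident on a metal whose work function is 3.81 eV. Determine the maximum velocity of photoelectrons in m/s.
1.0017e+06 m/s

First, find the maximum kinetic energy:
E_photon = hc/λ = 6.6622 eV
KE_max = E_photon - φ = 6.6622 - 3.81 = 2.8522 eV

Convert to Joules: KE_max = 2.8522 × 1.602×10⁻¹⁹ J = 4.5698e-19 J

Then use KE = ½mv² to find velocity:
v = √(2·KE/m) = √(2 × 4.5698e-19 J / 9.109e-31 kg)
v = 1.0017e+06 m/s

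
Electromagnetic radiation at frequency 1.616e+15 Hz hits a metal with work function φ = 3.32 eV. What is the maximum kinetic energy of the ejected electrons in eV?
3.3632 eV

Using Einstein's photoelectric equation: KE_max = hf - φ

First, calculate the photon energy:
E_photon = hf = (6.626×10⁻³⁴ J·s)(1.616e+15 Hz)
E_photon = 6.6832 eV

Then, the maximum kinetic energy:
KE_max = E_photon - φ = 6.6832 eV - 3.32 eV = 3.3632 eV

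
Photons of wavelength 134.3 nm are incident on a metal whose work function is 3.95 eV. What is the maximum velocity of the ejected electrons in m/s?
1.3631e+06 m/s

First, find the maximum kinetic energy:
E_photon = hc/λ = 9.2319 eV
KE_max = E_photon - φ = 9.2319 - 3.95 = 5.2819 eV

Convert to Joules: KE_max = 5.2819 × 1.602×10⁻¹⁹ J = 8.4625e-19 J

Then use KE = ½mv² to find velocity:
v = √(2·KE/m) = √(2 × 8.4625e-19 J / 9.109e-31 kg)
v = 1.3631e+06 m/s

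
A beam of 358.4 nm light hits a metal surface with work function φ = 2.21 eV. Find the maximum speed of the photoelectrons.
6.6294e+05 m/s

First, find the maximum kinetic energy:
E_photon = hc/λ = 3.4594 eV
KE_max = E_photon - φ = 3.4594 - 2.21 = 1.2494 eV

Convert to Joules: KE_max = 1.2494 × 1.602×10⁻¹⁹ J = 2.0017e-19 J

Then use KE = ½mv² to find velocity:
v = √(2·KE/m) = √(2 × 2.0017e-19 J / 9.109e-31 kg)
v = 6.6294e+05 m/s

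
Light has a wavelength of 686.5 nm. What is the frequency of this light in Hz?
4.3670e+14 Hz

Using the wave equation: c = fλ

Solving for frequency:
f = c/λ = (3×10⁸ m/s) / (686.5×10⁻⁹ m)
f = 4.3670e+14 Hz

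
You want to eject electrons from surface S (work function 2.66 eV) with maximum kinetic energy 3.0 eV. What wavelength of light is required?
219.05 nm

From Einstein's equation: KE_max = hc/λ - φ

Rearranging for λ:
hc/λ = KE_max + φ
λ = hc/(KE_max + φ)

Required photon energy:
E_photon = KE_max + φ = 3.0 + 2.66 = 5.66 eV

Required wavelength:
λ = hc/E_photon = (6.626×10⁻³⁴)(3×10⁸) / (5.66 × 1.602×10⁻¹⁹)
λ = 219.05 nm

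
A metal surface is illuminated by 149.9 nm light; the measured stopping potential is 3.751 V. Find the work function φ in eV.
4.52 eV

The stopping potential gives the maximum kinetic energy: KE_max = eV_s = 3.751 eV

From Einstein's photoelectric equation: KE_max = hc/λ - φ
Rearranging: φ = hc/λ - KE_max

Calculate photon energy:
E_photon = hc/λ = (6.626×10⁻³⁴ J·s)(3×10⁸ m/s) / (149.9×10⁻⁹ m) = 8.2711 eV

Therefore:
φ = 8.2711 - 3.751 = 4.52 eV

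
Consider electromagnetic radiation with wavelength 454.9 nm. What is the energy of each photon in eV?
2.7255 eV

Using E = hf = hc/λ:

E = hc/λ = (6.626×10⁻³⁴ J·s)(3×10⁸ m/s) / (454.9×10⁻⁹ m)
E = 2.7255 eV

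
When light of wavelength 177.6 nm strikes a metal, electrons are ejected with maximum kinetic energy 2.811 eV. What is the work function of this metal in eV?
4.17 eV

From Einstein's photoelectric equation: KE_max = hf - φ = hc/λ - φ

Rearranging for φ:
φ = hc/λ - KE_max

Calculate photon energy:
E_photon = hc/λ = 6.9811 eV

Therefore:
φ = 6.9811 - 2.811 = 4.17 eV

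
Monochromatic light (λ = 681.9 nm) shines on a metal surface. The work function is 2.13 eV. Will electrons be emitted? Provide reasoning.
No

For photoemission, the photon energy must exceed the work function.

Photon energy: E = hc/λ = 1.8182 eV
Work function: φ = 2.13 eV

Since E_photon (1.8182 eV) < φ (2.13 eV), photoemission will NOT occur.
The threshold wavelength is λ₀ = hc/φ = 582.1 nm.
Since 681.9 nm > 582.1 nm, the photons lack sufficient energy.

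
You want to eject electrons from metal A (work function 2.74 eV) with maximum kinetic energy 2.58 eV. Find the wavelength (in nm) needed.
233.05 nm

From Einstein's equation: KE_max = hc/λ - φ

Rearranging for λ:
hc/λ = KE_max + φ
λ = hc/(KE_max + φ)

Required photon energy:
E_photon = KE_max + φ = 2.58 + 2.74 = 5.32 eV

Required wavelength:
λ = hc/E_photon = (6.626×10⁻³⁴)(3×10⁸) / (5.32 × 1.602×10⁻¹⁹)
λ = 233.05 nm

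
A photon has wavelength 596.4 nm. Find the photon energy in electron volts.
2.0789 eV

Using E = hf = hc/λ:

E = hc/λ = (6.626×10⁻³⁴ J·s)(3×10⁸ m/s) / (596.4×10⁻⁹ m)
E = 2.0789 eV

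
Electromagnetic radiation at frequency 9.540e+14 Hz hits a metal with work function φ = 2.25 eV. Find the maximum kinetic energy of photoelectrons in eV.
1.6954 eV

Using Einstein's photoelectric equation: KE_max = hf - φ

First, calculate the photon energy:
E_photon = hf = (6.626×10⁻³⁴ J·s)(9.540e+14 Hz)
E_photon = 3.9454 eV

Then, the maximum kinetic energy:
KE_max = E_photon - φ = 3.9454 eV - 2.25 eV = 1.6954 eV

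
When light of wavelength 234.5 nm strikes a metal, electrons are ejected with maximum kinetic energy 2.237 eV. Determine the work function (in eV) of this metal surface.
3.05 eV

From Einstein's photoelectric equation: KE_max = hf - φ = hc/λ - φ

Rearranging for φ:
φ = hc/λ - KE_max

Calculate photon energy:
E_photon = hc/λ = 5.2872 eV

Therefore:
φ = 5.2872 - 2.237 = 3.05 eV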